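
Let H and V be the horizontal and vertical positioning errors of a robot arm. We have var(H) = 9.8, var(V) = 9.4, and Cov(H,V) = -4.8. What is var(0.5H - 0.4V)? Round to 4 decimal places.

var(0.5H - 0.4V) = (0.5)²·var(H) + (-0.4)²·var(V) + 2·(0.5)·(-0.4)·Cov(H,V)
= 0.25·9.8 + 0.16·9.4 + -0.4·-4.8 = 5.874

5.8740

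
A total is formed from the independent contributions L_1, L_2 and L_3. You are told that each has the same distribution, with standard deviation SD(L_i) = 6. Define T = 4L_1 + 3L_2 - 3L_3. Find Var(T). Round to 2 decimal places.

1224.00

Var(L_i) = (6)² = 36
By independence, Var(T) = (4)²Var(L_1) + (3)²Var(L_2) + (-3)²Var(L_3)
= (4)²·36 + (3)²·36 + (-3)²·36 = 1224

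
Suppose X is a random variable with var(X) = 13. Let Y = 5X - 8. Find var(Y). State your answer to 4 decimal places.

var(5X - 8) = (5)²·var(X) = 25·13 = 325

325.0000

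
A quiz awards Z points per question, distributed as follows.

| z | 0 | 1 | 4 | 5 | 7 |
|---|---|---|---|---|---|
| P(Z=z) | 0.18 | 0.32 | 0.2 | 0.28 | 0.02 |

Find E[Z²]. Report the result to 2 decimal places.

11.50

E[Z²] = (0)²(0.18) + (1)²(0.32) + (4)²(0.2) + (5)²(0.28) + (7)²(0.02) = 11.5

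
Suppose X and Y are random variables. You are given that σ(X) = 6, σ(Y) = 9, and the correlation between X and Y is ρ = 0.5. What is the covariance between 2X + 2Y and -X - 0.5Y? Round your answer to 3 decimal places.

-234.000

Var(X) = (6)² = 36;  Var(Y) = (9)² = 81
Cov(X,Y) = ρ·σ(X)·σ(Y) = 0.5·6·9 = 27
Cov(2X + 2Y, -X - 0.5Y) = (2)(-1)Var(X) + (2)(-0.5)Var(Y) + [(2)(-0.5) + (2)(-1)]Cov(X,Y)
= -2·36 + -1·81 + -3·27 = -234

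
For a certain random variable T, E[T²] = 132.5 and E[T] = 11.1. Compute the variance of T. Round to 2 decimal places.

9.29

var(T) = 132.5 − (11.1)² = 9.29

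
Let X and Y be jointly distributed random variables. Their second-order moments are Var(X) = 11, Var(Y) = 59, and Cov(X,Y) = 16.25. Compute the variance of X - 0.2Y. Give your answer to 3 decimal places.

Var(X - 0.2Y) = (1)²·Var(X) + (-0.2)²·Var(Y) + 2·(1)·(-0.2)·Cov(X,Y)
= 1·11 + 0.04·59 + -0.4·16.25 = 6.86

6.860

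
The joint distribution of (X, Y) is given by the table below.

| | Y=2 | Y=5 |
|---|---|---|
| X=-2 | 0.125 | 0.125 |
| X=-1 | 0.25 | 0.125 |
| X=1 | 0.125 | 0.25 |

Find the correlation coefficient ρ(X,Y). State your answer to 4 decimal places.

E[X] = -0.5,  E[Y] = 3.5
E[XY] = -1.375
Cov(X,Y) = E[XY] − E[X]E[Y] = -1.375 − (-0.5)(3.5) = 0.375
Var(X) = 1.5,  Var(Y) = 2.25
ρ = 0.375 / √(1.5·2.25) ≈ 0.2041

0.2041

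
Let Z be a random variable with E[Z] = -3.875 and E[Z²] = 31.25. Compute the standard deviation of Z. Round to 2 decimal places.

4.03

Var(Z) = 31.25 − (-3.875)² = 16.234375
sd(Z) = √16.234375 ≈ 4.03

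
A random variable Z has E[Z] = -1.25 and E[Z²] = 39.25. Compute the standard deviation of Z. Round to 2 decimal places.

V(Z) = 39.25 − (-1.25)² = 37.6875
SD(Z) = √37.6875 ≈ 6.14

6.14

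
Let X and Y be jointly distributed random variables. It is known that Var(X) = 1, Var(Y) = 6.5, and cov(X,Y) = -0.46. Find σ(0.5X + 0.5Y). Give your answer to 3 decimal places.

Var(0.5X + 0.5Y) = (0.5)²·Var(X) + (0.5)²·Var(Y) + 2·(0.5)·(0.5)·cov(X,Y)
= 0.25·1 + 0.25·6.5 + 0.5·-0.46 = 1.645
σ(0.5X + 0.5Y) = √1.645 ≈ 1.283

1.283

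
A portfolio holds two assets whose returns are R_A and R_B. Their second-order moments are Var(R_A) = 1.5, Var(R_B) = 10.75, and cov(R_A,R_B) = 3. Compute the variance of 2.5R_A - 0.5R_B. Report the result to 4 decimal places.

4.5625

Var(2.5R_A - 0.5R_B) = (2.5)²·Var(R_A) + (-0.5)²·Var(R_B) + 2·(2.5)·(-0.5)·cov(R_A,R_B)
= 6.25·1.5 + 0.25·10.75 + -2.5·3 = 4.5625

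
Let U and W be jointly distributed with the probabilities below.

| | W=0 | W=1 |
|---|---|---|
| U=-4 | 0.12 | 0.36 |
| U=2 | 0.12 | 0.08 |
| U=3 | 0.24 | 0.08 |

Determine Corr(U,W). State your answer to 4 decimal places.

E[U] = -0.56,  E[W] = 0.52
E[UW] = -1.04
cov(U,W) = E[UW] − E[U]E[W] = -1.04 − (-0.56)(0.52) = -0.7488
var(U) = 11.0464,  var(W) = 0.2496
ρ = -0.7488 / √(11.0464·0.2496) ≈ -0.4510

-0.4510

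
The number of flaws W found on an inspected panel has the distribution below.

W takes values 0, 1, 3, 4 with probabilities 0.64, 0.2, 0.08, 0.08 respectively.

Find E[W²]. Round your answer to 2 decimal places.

E[W²] = (0)²(0.64) + (1)²(0.2) + (3)²(0.08) + (4)²(0.08) = 2.2

2.20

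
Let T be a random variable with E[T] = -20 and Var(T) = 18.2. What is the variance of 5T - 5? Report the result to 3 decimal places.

Var(5T - 5) = (5)²·Var(T) = 25·18.2 = 455

455.000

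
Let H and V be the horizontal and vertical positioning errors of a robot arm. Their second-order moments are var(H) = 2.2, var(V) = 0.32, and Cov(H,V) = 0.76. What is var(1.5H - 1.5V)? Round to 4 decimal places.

2.2500

var(1.5H - 1.5V) = (1.5)²·var(H) + (-1.5)²·var(V) + 2·(1.5)·(-1.5)·Cov(H,V)
= 2.25·2.2 + 2.25·0.32 + -4.5·0.76 = 2.25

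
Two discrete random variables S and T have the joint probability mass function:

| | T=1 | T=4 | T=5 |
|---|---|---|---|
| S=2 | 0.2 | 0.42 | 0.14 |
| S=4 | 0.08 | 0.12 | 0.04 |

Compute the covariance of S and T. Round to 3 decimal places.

-0.083

E[S] = 2.48,  E[T] = 3.34
E[ST] = 8.2
Cov(S,T) = E[ST] − E[S]E[T] = 8.2 − (2.48)(3.34) = -0.0832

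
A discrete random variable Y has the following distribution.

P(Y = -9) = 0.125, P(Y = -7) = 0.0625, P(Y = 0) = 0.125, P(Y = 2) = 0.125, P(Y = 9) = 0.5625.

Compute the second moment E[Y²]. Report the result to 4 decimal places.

E[Y²] = (-9)²(0.125) + (-7)²(0.0625) + (0)²(0.125) + (2)²(0.125) + (9)²(0.5625) = 59.25

59.2500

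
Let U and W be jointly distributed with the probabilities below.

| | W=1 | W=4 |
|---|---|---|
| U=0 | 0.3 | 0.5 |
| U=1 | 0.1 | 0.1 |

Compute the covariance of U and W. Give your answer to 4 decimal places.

-0.0600

E[U] = 0.2,  E[W] = 2.8
E[UW] = 0.5
cov(U,W) = E[UW] − E[U]E[W] = 0.5 − (0.2)(2.8) = -0.06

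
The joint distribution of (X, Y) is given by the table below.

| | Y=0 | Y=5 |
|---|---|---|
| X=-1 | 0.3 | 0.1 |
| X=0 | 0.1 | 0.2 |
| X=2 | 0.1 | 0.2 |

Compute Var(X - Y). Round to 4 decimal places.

E[X] = 0.2,  E[Y] = 2.5,  E[XY] = 1.5
Var(X) = 1.6 − (0.2)² = 1.56;  Var(Y) = 12.5 − (2.5)² = 6.25
Cov(X,Y) = 1.5 − (0.2)(2.5) = 1
Var(X - Y) = (1)²·1.56 + (-1)²·6.25 + 2·(1)·(-1)·1 = 5.81

5.8100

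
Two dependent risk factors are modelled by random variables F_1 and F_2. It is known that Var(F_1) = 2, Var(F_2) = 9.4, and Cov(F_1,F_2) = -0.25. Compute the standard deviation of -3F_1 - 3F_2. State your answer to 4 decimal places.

Var(-3F_1 - 3F_2) = (-3)²·Var(F_1) + (-3)²·Var(F_2) + 2·(-3)·(-3)·Cov(F_1,F_2)
= 9·2 + 9·9.4 + 18·-0.25 = 98.1
sd(-3F_1 - 3F_2) = √98.1 ≈ 9.9045

9.9045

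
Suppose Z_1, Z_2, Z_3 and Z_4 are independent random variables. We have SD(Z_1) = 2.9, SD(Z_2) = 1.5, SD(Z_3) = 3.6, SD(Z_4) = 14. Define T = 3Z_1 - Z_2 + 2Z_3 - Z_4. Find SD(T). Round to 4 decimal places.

18.0494

var(Z_1) = 8.41, var(Z_2) = 2.25, var(Z_3) = 12.96, var(Z_4) = 196
By independence, var(T) = (3)²var(Z_1) + (-1)²var(Z_2) + (2)²var(Z_3) + (-1)²var(Z_4)
= (3)²·8.41 + (-1)²·2.25 + (2)²·12.96 + (-1)²·196 = 325.78
SD(T) = √325.78 ≈ 18.0494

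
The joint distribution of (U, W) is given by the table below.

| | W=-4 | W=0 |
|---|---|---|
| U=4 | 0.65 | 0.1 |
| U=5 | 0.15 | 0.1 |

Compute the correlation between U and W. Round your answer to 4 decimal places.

0.2887

E[U] = 4.25,  E[W] = -3.2
E[UW] = -13.4
Cov(U,W) = E[UW] − E[U]E[W] = -13.4 − (4.25)(-3.2) = 0.2
Var(U) = 0.1875,  Var(W) = 2.56
ρ = 0.2 / √(0.1875·2.56) ≈ 0.2887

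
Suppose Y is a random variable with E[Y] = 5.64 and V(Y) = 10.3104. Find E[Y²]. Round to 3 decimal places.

42.120

E[Y²] = V(Y) + (E[Y])² = 10.3104 + (5.64)² = 42.12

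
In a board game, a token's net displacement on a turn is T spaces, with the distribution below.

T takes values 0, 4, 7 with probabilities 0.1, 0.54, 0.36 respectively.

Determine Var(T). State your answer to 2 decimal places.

4.38

E[T] = (0)(0.1) + (4)(0.54) + (7)(0.36) = 4.68
E[T²] = (0)²(0.1) + (4)²(0.54) + (7)²(0.36) = 26.28
Var(T) = E[T²] − (E[T])² = 26.28 − (4.68)² = 4.3776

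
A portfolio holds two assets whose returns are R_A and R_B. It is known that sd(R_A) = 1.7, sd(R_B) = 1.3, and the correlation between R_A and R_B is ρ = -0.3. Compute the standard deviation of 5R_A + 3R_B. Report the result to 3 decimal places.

8.220

Var(R_A) = (1.7)² = 2.89;  Var(R_B) = (1.3)² = 1.69
cov(R_A,R_B) = ρ·sd(R_A)·sd(R_B) = -0.3·1.7·1.3 = -0.663
Var(5R_A + 3R_B) = (5)²·Var(R_A) + (3)²·Var(R_B) + 2·(5)·(3)·cov(R_A,R_B)
= 25·2.89 + 9·1.69 + 30·-0.663 = 67.57
sd(5R_A + 3R_B) = √67.57 ≈ 8.220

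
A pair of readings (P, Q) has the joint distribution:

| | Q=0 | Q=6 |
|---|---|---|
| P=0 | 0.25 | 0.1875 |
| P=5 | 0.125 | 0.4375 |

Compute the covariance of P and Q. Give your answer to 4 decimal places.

E[P] = 2.8125,  E[Q] = 3.75
E[PQ] = 13.125
Cov(P,Q) = E[PQ] − E[P]E[Q] = 13.125 − (2.8125)(3.75) = 2.578125

2.5781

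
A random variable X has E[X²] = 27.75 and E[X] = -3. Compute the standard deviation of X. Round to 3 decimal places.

Var(X) = 27.75 − (-3)² = 18.75
SD(X) = √18.75 ≈ 4.330

4.330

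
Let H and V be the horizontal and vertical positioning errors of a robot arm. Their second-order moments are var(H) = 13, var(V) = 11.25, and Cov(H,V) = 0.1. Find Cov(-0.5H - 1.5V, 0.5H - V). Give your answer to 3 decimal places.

13.600

Cov(-0.5H - 1.5V, 0.5H - V) = (-0.5)(0.5)var(H) + (-1.5)(-1)var(V) + [(-0.5)(-1) + (-1.5)(0.5)]Cov(H,V)
= -0.25·13 + 1.5·11.25 + -0.25·0.1 = 13.6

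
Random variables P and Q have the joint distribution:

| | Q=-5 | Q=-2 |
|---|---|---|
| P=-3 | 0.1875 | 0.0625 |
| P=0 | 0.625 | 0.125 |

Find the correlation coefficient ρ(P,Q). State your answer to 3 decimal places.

-0.092

E[P] = -0.75,  E[Q] = -4.4375
E[PQ] = 3.1875
Cov(P,Q) = E[PQ] − E[P]E[Q] = 3.1875 − (-0.75)(-4.4375) = -0.140625
var(P) = 1.6875,  var(Q) = 1.37109375
ρ = -0.140625 / √(1.6875·1.37109375) ≈ -0.092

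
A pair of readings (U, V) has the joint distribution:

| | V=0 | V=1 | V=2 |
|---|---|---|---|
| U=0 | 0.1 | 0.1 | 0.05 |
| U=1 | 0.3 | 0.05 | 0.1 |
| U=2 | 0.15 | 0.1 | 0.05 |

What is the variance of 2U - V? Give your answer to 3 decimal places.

E[U] = 1.05,  E[V] = 0.65,  E[UV] = 0.65
var(U) = 1.65 − (1.05)² = 0.5475;  var(V) = 1.05 − (0.65)² = 0.6275
Cov(U,V) = 0.65 − (1.05)(0.65) = -0.0325
var(2U - V) = (2)²·0.5475 + (-1)²·0.6275 + 2·(2)·(-1)·-0.0325 = 2.9475

2.948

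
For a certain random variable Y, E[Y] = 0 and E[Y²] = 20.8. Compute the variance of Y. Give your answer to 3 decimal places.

20.800

Var(Y) = 20.8 − (0)² = 20.8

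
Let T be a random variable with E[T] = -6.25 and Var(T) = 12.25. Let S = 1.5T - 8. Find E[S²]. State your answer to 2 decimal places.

E[1.5T - 8] = 1.5·-6.25 − 8 = -17.375
Var(1.5T - 8) = (1.5)²·12.25 = 27.5625
E[S²] = Var(S) + (E[S])² = 27.5625 + (-17.375)² = 329.453125

329.45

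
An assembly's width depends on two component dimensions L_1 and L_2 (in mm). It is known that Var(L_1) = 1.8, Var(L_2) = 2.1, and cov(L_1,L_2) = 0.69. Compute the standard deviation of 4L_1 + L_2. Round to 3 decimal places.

Var(4L_1 + L_2) = (4)²·Var(L_1) + (1)²·Var(L_2) + 2·(4)·(1)·cov(L_1,L_2)
= 16·1.8 + 1·2.1 + 8·0.69 = 36.42
SD(4L_1 + L_2) = √36.42 ≈ 6.035

6.035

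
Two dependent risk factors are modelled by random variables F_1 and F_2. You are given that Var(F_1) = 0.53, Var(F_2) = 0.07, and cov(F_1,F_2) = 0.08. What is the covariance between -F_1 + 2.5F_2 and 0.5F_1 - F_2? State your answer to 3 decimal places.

cov(-F_1 + 2.5F_2, 0.5F_1 - F_2) = (-1)(0.5)Var(F_1) + (2.5)(-1)Var(F_2) + [(-1)(-1) + (2.5)(0.5)]cov(F_1,F_2)
= -0.5·0.53 + -2.5·0.07 + 2.25·0.08 = -0.26

-0.260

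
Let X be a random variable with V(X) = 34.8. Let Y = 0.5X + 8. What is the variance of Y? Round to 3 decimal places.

8.700

V(0.5X + 8) = (0.5)²·V(X) = 0.25·34.8 = 8.7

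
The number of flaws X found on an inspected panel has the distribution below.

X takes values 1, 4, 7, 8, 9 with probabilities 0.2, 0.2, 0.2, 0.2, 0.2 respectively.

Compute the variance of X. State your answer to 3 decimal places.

E[X] = (1)(0.2) + (4)(0.2) + (7)(0.2) + (8)(0.2) + (9)(0.2) = 5.8
E[X²] = (1)²(0.2) + (4)²(0.2) + (7)²(0.2) + (8)²(0.2) + (9)²(0.2) = 42.2
var(X) = E[X²] − (E[X])² = 42.2 − (5.8)² = 8.56

8.560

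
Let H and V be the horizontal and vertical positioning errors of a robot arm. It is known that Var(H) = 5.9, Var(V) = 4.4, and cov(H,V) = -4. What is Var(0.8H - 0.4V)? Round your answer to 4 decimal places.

7.0400

Var(0.8H - 0.4V) = (0.8)²·Var(H) + (-0.4)²·Var(V) + 2·(0.8)·(-0.4)·cov(H,V)
= 0.64·5.9 + 0.16·4.4 + -0.64·-4 = 7.04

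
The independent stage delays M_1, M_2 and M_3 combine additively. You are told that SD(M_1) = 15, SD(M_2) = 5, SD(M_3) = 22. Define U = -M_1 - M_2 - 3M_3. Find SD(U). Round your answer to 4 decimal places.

Var(M_1) = 225, Var(M_2) = 25, Var(M_3) = 484
By independence, Var(U) = (-1)²Var(M_1) + (-1)²Var(M_2) + (-3)²Var(M_3)
= (-1)²·225 + (-1)²·25 + (-3)²·484 = 4606
SD(U) = √4606 ≈ 67.8675

67.8675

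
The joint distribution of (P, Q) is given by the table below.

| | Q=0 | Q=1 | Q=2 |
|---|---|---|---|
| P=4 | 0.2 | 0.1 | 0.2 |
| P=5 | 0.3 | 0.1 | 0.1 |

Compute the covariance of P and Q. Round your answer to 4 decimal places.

E[P] = 4.5,  E[Q] = 0.8
E[PQ] = 3.5
Cov(P,Q) = E[PQ] − E[P]E[Q] = 3.5 − (4.5)(0.8) = -0.1

-0.1000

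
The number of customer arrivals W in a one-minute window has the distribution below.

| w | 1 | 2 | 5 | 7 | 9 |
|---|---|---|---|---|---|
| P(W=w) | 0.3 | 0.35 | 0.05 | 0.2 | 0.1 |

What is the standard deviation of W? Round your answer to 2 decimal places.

E[W] = (1)(0.3) + (2)(0.35) + (5)(0.05) + (7)(0.2) + (9)(0.1) = 3.55
E[W²] = (1)²(0.3) + (2)²(0.35) + (5)²(0.05) + (7)²(0.2) + (9)²(0.1) = 20.85
Var(W) = E[W²] − (E[W])² = 20.85 − (3.55)² = 8.2475
SD(W) = √8.2475 ≈ 2.87

2.87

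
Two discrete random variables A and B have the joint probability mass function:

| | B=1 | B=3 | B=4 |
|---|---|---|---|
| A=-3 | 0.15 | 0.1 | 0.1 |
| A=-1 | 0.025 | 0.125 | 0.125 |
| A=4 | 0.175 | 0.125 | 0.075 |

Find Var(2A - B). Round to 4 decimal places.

E[A] = 0.175,  E[B] = 2.6,  E[AB] = -0.05
Var(A) = 9.425 − (0.175)² = 9.394375;  Var(B) = 8.3 − (2.6)² = 1.54
Cov(A,B) = -0.05 − (0.175)(2.6) = -0.505
Var(2A - B) = (2)²·9.394375 + (-1)²·1.54 + 2·(2)·(-1)·-0.505 = 41.1375

41.1375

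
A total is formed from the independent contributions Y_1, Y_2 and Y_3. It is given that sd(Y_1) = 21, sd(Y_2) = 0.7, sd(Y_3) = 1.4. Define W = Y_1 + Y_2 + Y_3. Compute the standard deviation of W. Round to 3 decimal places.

21.058

Var(Y_1) = 441, Var(Y_2) = 0.49, Var(Y_3) = 1.96
By independence, Var(W) = (1)²Var(Y_1) + (1)²Var(Y_2) + (1)²Var(Y_3)
= (1)²·441 + (1)²·0.49 + (1)²·1.96 = 443.45
sd(W) = √443.45 ≈ 21.058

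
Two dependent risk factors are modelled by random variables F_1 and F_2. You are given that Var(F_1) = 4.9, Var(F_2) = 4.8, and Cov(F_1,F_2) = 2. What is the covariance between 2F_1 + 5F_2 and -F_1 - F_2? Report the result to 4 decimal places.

Cov(2F_1 + 5F_2, -F_1 - F_2) = (2)(-1)Var(F_1) + (5)(-1)Var(F_2) + [(2)(-1) + (5)(-1)]Cov(F_1,F_2)
= -2·4.9 + -5·4.8 + -7·2 = -47.8

-47.8000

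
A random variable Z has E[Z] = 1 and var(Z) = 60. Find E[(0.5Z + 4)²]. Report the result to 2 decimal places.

E[0.5Z + 4] = 0.5·1 + 4 = 4.5
var(0.5Z + 4) = (0.5)²·60 = 15
E[(0.5Z + 4)²] = var((0.5Z + 4)) + (E[(0.5Z + 4)])² = 15 + (4.5)² = 35.25

35.25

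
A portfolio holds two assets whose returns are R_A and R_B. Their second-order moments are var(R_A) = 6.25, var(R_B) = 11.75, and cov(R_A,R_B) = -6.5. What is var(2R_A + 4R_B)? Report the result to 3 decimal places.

109.000

var(2R_A + 4R_B) = (2)²·var(R_A) + (4)²·var(R_B) + 2·(2)·(4)·cov(R_A,R_B)
= 4·6.25 + 16·11.75 + 16·-6.5 = 109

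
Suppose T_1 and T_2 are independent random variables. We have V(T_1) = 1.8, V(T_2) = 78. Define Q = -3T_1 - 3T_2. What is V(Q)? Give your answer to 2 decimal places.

By independence, V(Q) = (-3)²V(T_1) + (-3)²V(T_2)
= (-3)²·1.8 + (-3)²·78 = 718.2

718.20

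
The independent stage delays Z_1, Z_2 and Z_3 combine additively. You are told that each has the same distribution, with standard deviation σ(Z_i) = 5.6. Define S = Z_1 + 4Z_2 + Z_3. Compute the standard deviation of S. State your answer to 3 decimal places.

var(Z_i) = (5.6)² = 31.36
By independence, var(S) = (1)²var(Z_1) + (4)²var(Z_2) + (1)²var(Z_3)
= (1)²·31.36 + (4)²·31.36 + (1)²·31.36 = 564.48
σ(S) = √564.48 ≈ 23.759

23.759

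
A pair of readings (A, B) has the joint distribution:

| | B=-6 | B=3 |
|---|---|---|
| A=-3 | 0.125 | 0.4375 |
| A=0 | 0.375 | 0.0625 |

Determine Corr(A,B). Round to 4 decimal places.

E[A] = -1.6875,  E[B] = -1.5
E[AB] = -1.6875
cov(A,B) = E[AB] − E[A]E[B] = -1.6875 − (-1.6875)(-1.5) = -4.21875
Var(A) = 2.21484375,  Var(B) = 20.25
ρ = -4.21875 / √(2.21484375·20.25) ≈ -0.6299

-0.6299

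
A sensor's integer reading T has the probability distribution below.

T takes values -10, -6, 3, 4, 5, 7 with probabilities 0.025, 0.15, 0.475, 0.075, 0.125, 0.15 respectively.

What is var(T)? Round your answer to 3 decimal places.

18.788

E[T] = (-10)(0.025) + (-6)(0.15) + (3)(0.475) + (4)(0.075) + (5)(0.125) + (7)(0.15) = 2.25
E[T²] = (-10)²(0.025) + (-6)²(0.15) + (3)²(0.475) + (4)²(0.075) + (5)²(0.125) + (7)²(0.15) = 23.85
var(T) = E[T²] − (E[T])² = 23.85 − (2.25)² = 18.7875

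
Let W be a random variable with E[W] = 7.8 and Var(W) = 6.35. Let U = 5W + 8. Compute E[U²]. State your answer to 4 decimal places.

2367.7500

E[5W + 8] = 5·7.8 + 8 = 47
Var(5W + 8) = (5)²·6.35 = 158.75
E[U²] = Var(U) + (E[U])² = 158.75 + (47)² = 2367.75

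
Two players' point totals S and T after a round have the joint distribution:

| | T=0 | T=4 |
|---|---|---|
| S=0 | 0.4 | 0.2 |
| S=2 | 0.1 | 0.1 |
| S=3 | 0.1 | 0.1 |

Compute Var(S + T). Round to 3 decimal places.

6.240

E[S] = 1,  E[T] = 1.6,  E[ST] = 2
Var(S) = 2.6 − (1)² = 1.6;  Var(T) = 6.4 − (1.6)² = 3.84
Cov(S,T) = 2 − (1)(1.6) = 0.4
Var(S + T) = (1)²·1.6 + (1)²·3.84 + 2·(1)·(1)·0.4 = 6.24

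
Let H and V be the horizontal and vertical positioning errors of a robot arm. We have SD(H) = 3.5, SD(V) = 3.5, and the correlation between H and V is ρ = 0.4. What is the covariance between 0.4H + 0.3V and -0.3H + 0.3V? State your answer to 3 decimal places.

Var(H) = (3.5)² = 12.25;  Var(V) = (3.5)² = 12.25
cov(H,V) = ρ·SD(H)·SD(V) = 0.4·3.5·3.5 = 4.9
cov(0.4H + 0.3V, -0.3H + 0.3V) = (0.4)(-0.3)Var(H) + (0.3)(0.3)Var(V) + [(0.4)(0.3) + (0.3)(-0.3)]cov(H,V)
= -0.12·12.25 + 0.09·12.25 + 0.03·4.9 = -0.2205

-0.221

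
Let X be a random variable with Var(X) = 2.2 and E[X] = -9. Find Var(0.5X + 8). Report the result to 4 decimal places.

Var(0.5X + 8) = (0.5)²·Var(X) = 0.25·2.2 = 0.55

0.5500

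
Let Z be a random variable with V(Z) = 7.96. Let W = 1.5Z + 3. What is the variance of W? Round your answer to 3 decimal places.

V(1.5Z + 3) = (1.5)²·V(Z) = 2.25·7.96 = 17.91

17.910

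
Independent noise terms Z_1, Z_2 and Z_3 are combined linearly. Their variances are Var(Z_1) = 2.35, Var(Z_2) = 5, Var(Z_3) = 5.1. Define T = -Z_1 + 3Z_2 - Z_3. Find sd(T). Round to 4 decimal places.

By independence, Var(T) = (-1)²Var(Z_1) + (3)²Var(Z_2) + (-1)²Var(Z_3)
= (-1)²·2.35 + (3)²·5 + (-1)²·5.1 = 52.45
sd(T) = √52.45 ≈ 7.2422

7.2422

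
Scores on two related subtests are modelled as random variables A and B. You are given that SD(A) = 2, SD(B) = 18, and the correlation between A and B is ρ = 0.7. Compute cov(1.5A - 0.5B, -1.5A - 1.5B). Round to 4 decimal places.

196.2000

V(A) = (2)² = 4;  V(B) = (18)² = 324
cov(A,B) = ρ·SD(A)·SD(B) = 0.7·2·18 = 25.2
cov(1.5A - 0.5B, -1.5A - 1.5B) = (1.5)(-1.5)V(A) + (-0.5)(-1.5)V(B) + [(1.5)(-1.5) + (-0.5)(-1.5)]cov(A,B)
= -2.25·4 + 0.75·324 + -1.5·25.2 = 196.2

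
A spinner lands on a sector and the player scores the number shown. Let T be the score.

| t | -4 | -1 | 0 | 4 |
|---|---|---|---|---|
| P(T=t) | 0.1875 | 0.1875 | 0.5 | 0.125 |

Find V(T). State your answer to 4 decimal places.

E[T] = (-4)(0.1875) + (-1)(0.1875) + (0)(0.5) + (4)(0.125) = -0.4375
E[T²] = (-4)²(0.1875) + (-1)²(0.1875) + (0)²(0.5) + (4)²(0.125) = 5.1875
V(T) = E[T²] − (E[T])² = 5.1875 − (-0.4375)² = 4.99609375

4.9961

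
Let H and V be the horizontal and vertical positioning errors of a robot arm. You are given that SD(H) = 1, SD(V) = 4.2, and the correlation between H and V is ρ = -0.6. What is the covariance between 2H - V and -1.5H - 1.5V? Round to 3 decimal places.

27.240

Var(H) = (1)² = 1;  Var(V) = (4.2)² = 17.64
cov(H,V) = ρ·SD(H)·SD(V) = -0.6·1·4.2 = -2.52
cov(2H - V, -1.5H - 1.5V) = (2)(-1.5)Var(H) + (-1)(-1.5)Var(V) + [(2)(-1.5) + (-1)(-1.5)]cov(H,V)
= -3·1 + 1.5·17.64 + -1.5·-2.52 = 27.24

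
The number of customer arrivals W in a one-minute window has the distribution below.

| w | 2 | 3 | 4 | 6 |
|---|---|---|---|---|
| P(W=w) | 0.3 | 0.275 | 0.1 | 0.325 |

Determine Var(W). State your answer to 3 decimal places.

2.724

E[W] = (2)(0.3) + (3)(0.275) + (4)(0.1) + (6)(0.325) = 3.775
E[W²] = (2)²(0.3) + (3)²(0.275) + (4)²(0.1) + (6)²(0.325) = 16.975
Var(W) = E[W²] − (E[W])² = 16.975 − (3.775)² = 2.724375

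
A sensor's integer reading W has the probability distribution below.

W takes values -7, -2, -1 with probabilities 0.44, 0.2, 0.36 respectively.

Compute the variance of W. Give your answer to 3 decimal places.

E[W] = (-7)(0.44) + (-2)(0.2) + (-1)(0.36) = -3.84
E[W²] = (-7)²(0.44) + (-2)²(0.2) + (-1)²(0.36) = 22.72
Var(W) = E[W²] − (E[W])² = 22.72 − (-3.84)² = 7.9744

7.974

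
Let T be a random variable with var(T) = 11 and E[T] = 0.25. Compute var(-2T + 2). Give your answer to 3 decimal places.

var(-2T + 2) = (-2)²·var(T) = 4·11 = 44

44.000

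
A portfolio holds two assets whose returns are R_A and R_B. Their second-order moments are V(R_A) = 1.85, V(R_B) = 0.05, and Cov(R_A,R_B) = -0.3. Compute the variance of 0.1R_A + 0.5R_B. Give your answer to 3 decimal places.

V(0.1R_A + 0.5R_B) = (0.1)²·V(R_A) + (0.5)²·V(R_B) + 2·(0.1)·(0.5)·Cov(R_A,R_B)
= 0.01·1.85 + 0.25·0.05 + 0.1·-0.3 = 0.001

0.001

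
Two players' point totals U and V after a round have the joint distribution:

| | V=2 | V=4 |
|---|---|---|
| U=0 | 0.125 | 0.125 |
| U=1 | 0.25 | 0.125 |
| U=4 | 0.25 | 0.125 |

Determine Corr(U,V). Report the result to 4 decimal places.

-0.0954

E[U] = 1.875,  E[V] = 2.75
E[UV] = 5
Cov(U,V) = E[UV] − E[U]E[V] = 5 − (1.875)(2.75) = -0.15625
var(U) = 2.859375,  var(V) = 0.9375
ρ = -0.15625 / √(2.859375·0.9375) ≈ -0.0954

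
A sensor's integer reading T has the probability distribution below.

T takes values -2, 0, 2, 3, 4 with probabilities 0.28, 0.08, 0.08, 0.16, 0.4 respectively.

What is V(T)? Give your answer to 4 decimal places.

6.4576

E[T] = (-2)(0.28) + (0)(0.08) + (2)(0.08) + (3)(0.16) + (4)(0.4) = 1.68
E[T²] = (-2)²(0.28) + (0)²(0.08) + (2)²(0.08) + (3)²(0.16) + (4)²(0.4) = 9.28
V(T) = E[T²] − (E[T])² = 9.28 − (1.68)² = 6.4576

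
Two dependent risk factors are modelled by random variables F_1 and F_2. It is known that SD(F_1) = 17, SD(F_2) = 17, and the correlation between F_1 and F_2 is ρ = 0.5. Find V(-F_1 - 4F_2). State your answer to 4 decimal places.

V(F_1) = (17)² = 289;  V(F_2) = (17)² = 289
cov(F_1,F_2) = ρ·SD(F_1)·SD(F_2) = 0.5·17·17 = 144.5
V(-F_1 - 4F_2) = (-1)²·V(F_1) + (-4)²·V(F_2) + 2·(-1)·(-4)·cov(F_1,F_2)
= 1·289 + 16·289 + 8·144.5 = 6069

6069.0000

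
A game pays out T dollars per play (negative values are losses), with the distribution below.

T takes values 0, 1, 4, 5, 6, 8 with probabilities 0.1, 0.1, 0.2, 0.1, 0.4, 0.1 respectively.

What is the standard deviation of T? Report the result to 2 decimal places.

2.33

E[T] = (0)(0.1) + (1)(0.1) + (4)(0.2) + (5)(0.1) + (6)(0.4) + (8)(0.1) = 4.6
E[T²] = (0)²(0.1) + (1)²(0.1) + (4)²(0.2) + (5)²(0.1) + (6)²(0.4) + (8)²(0.1) = 26.6
Var(T) = E[T²] − (E[T])² = 26.6 − (4.6)² = 5.44
SD(T) = √5.44 ≈ 2.33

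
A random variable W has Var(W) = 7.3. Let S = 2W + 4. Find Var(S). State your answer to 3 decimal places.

Var(2W + 4) = (2)²·Var(W) = 4·7.3 = 29.2

29.200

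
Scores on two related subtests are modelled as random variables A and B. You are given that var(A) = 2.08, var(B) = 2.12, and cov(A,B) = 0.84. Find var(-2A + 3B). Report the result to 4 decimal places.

var(-2A + 3B) = (-2)²·var(A) + (3)²·var(B) + 2·(-2)·(3)·cov(A,B)
= 4·2.08 + 9·2.12 + -12·0.84 = 17.32

17.3200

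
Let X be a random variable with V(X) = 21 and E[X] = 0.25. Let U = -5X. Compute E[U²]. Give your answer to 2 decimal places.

E[-5X] = -5·0.25 = -1.25
V(-5X) = (-5)²·21 = 525
E[U²] = V(U) + (E[U])² = 525 + (-1.25)² = 526.5625

526.56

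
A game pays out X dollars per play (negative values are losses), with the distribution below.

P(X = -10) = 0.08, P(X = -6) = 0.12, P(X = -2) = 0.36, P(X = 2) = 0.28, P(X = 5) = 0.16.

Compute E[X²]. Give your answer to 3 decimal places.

18.880

E[X²] = (-10)²(0.08) + (-6)²(0.12) + (-2)²(0.36) + (2)²(0.28) + (5)²(0.16) = 18.88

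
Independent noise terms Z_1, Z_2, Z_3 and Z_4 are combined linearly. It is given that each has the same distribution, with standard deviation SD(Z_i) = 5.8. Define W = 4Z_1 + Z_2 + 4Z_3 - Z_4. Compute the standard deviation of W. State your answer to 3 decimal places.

Var(Z_i) = (5.8)² = 33.64
By independence, Var(W) = (4)²Var(Z_1) + (1)²Var(Z_2) + (4)²Var(Z_3) + (-1)²Var(Z_4)
= (4)²·33.64 + (1)²·33.64 + (4)²·33.64 + (-1)²·33.64 = 1143.76
SD(W) = √1143.76 ≈ 33.820

33.820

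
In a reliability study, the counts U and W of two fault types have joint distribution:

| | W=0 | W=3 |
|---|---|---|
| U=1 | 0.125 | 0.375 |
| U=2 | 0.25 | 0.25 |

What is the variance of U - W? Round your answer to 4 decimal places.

2.7344

E[U] = 1.5,  E[W] = 1.875,  E[UW] = 2.625
Var(U) = 2.5 − (1.5)² = 0.25;  Var(W) = 5.625 − (1.875)² = 2.109375
cov(U,W) = 2.625 − (1.5)(1.875) = -0.1875
Var(U - W) = (1)²·0.25 + (-1)²·2.109375 + 2·(1)·(-1)·-0.1875 = 2.734375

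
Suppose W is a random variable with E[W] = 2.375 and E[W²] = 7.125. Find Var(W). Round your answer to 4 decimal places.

Var(W) = 7.125 − (2.375)² = 1.484375

1.4844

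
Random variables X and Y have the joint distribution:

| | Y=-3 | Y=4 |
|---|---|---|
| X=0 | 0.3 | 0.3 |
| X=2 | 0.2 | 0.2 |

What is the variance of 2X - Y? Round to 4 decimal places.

16.0900

E[X] = 0.8,  E[Y] = 0.5,  E[XY] = 0.4
V(X) = 1.6 − (0.8)² = 0.96;  V(Y) = 12.5 − (0.5)² = 12.25
Cov(X,Y) = 0.4 − (0.8)(0.5) = 0
V(2X - Y) = (2)²·0.96 + (-1)²·12.25 + 2·(2)·(-1)·0 = 16.09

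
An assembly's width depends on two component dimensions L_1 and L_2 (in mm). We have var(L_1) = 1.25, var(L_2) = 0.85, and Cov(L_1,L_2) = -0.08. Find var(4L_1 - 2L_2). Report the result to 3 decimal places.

var(4L_1 - 2L_2) = (4)²·var(L_1) + (-2)²·var(L_2) + 2·(4)·(-2)·Cov(L_1,L_2)
= 16·1.25 + 4·0.85 + -16·-0.08 = 24.68

24.680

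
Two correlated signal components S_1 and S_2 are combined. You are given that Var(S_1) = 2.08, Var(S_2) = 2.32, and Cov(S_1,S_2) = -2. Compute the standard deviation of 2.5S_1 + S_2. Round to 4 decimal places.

2.3065

Var(2.5S_1 + S_2) = (2.5)²·Var(S_1) + (1)²·Var(S_2) + 2·(2.5)·(1)·Cov(S_1,S_2)
= 6.25·2.08 + 1·2.32 + 5·-2 = 5.32
SD(2.5S_1 + S_2) = √5.32 ≈ 2.3065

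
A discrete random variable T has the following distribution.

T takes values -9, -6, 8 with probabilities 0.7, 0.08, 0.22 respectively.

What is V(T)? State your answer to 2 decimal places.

48.46

E[T] = (-9)(0.7) + (-6)(0.08) + (8)(0.22) = -5.02
E[T²] = (-9)²(0.7) + (-6)²(0.08) + (8)²(0.22) = 73.66
V(T) = E[T²] − (E[T])² = 73.66 − (-5.02)² = 48.4596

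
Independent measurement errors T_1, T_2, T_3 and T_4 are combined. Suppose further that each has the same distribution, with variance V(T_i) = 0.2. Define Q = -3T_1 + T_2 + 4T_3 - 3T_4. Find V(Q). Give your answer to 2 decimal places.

7.00

By independence, V(Q) = (-3)²V(T_1) + (1)²V(T_2) + (4)²V(T_3) + (-3)²V(T_4)
= (-3)²·0.2 + (1)²·0.2 + (4)²·0.2 + (-3)²·0.2 = 7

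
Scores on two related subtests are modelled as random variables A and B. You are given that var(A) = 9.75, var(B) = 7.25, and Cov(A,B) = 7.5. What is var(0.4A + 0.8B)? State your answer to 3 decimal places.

11.000

var(0.4A + 0.8B) = (0.4)²·var(A) + (0.8)²·var(B) + 2·(0.4)·(0.8)·Cov(A,B)
= 0.16·9.75 + 0.64·7.25 + 0.64·7.5 = 11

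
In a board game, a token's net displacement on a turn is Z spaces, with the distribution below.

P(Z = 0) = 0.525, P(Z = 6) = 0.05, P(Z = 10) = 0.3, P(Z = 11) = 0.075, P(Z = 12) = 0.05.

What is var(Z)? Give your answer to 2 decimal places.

25.75

E[Z] = (0)(0.525) + (6)(0.05) + (10)(0.3) + (11)(0.075) + (12)(0.05) = 4.725
E[Z²] = (0)²(0.525) + (6)²(0.05) + (10)²(0.3) + (11)²(0.075) + (12)²(0.05) = 48.075
var(Z) = E[Z²] − (E[Z])² = 48.075 − (4.725)² = 25.749375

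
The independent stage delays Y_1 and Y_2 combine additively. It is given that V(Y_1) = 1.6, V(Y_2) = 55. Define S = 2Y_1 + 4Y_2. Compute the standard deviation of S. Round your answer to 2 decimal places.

By independence, V(S) = (2)²V(Y_1) + (4)²V(Y_2)
= (2)²·1.6 + (4)²·55 = 886.4
sd(S) = √886.4 ≈ 29.77

29.77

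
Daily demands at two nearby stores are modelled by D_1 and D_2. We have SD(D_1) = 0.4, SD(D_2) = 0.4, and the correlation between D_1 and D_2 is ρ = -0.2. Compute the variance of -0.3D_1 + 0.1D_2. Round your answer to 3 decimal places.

0.018

Var(D_1) = (0.4)² = 0.16;  Var(D_2) = (0.4)² = 0.16
Cov(D_1,D_2) = ρ·SD(D_1)·SD(D_2) = -0.2·0.4·0.4 = -0.032
Var(-0.3D_1 + 0.1D_2) = (-0.3)²·Var(D_1) + (0.1)²·Var(D_2) + 2·(-0.3)·(0.1)·Cov(D_1,D_2)
= 0.09·0.16 + 0.01·0.16 + -0.06·-0.032 = 0.01792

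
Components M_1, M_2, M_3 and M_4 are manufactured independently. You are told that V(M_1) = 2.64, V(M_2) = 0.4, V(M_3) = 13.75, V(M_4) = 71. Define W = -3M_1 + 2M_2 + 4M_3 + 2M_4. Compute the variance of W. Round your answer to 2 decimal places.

529.36

By independence, V(W) = (-3)²V(M_1) + (2)²V(M_2) + (4)²V(M_3) + (2)²V(M_4)
= (-3)²·2.64 + (2)²·0.4 + (4)²·13.75 + (2)²·71 = 529.36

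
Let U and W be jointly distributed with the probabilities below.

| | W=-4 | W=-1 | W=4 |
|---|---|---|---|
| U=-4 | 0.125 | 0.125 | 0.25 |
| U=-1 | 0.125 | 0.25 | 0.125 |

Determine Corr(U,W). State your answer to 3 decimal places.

-0.194

E[U] = -2.5,  E[W] = 0.125
E[UW] = -1.25
cov(U,W) = E[UW] − E[U]E[W] = -1.25 − (-2.5)(0.125) = -0.9375
V(U) = 2.25,  V(W) = 10.359375
ρ = -0.9375 / √(2.25·10.359375) ≈ -0.194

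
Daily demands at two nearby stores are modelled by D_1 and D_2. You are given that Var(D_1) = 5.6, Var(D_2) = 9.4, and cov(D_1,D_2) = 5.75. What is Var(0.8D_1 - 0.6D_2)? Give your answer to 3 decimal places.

Var(0.8D_1 - 0.6D_2) = (0.8)²·Var(D_1) + (-0.6)²·Var(D_2) + 2·(0.8)·(-0.6)·cov(D_1,D_2)
= 0.64·5.6 + 0.36·9.4 + -0.96·5.75 = 1.448

1.448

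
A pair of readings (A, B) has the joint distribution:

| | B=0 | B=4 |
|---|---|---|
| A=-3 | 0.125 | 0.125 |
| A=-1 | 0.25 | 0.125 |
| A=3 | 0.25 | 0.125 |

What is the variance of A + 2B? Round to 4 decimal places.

E[A] = 0,  E[B] = 1.5,  E[AB] = -0.5
var(A) = 6 − (0)² = 6;  var(B) = 6 − (1.5)² = 3.75
cov(A,B) = -0.5 − (0)(1.5) = -0.5
var(A + 2B) = (1)²·6 + (2)²·3.75 + 2·(1)·(2)·-0.5 = 19

19.0000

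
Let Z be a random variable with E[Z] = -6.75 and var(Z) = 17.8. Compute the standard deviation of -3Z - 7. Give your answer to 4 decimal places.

12.6570

var(-3Z - 7) = (-3)²·17.8 = 160.2
SD(-3Z - 7) = √160.2 ≈ 12.6570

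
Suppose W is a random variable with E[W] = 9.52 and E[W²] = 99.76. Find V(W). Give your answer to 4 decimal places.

V(W) = 99.76 − (9.52)² = 9.1296

9.1296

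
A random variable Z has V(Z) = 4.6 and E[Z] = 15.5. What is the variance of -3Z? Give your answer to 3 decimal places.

V(-3Z) = (-3)²·V(Z) = 9·4.6 = 41.4

41.400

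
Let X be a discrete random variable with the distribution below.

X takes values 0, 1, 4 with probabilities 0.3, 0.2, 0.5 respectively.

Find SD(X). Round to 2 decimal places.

E[X] = (0)(0.3) + (1)(0.2) + (4)(0.5) = 2.2
E[X²] = (0)²(0.3) + (1)²(0.2) + (4)²(0.5) = 8.2
var(X) = E[X²] − (E[X])² = 8.2 − (2.2)² = 3.36
SD(X) = √3.36 ≈ 1.83

1.83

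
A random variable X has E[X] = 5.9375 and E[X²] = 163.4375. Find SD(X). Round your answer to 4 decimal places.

Var(X) = 163.4375 − (5.9375)² = 128.18359375
SD(X) = √128.18359375 ≈ 11.3218

11.3218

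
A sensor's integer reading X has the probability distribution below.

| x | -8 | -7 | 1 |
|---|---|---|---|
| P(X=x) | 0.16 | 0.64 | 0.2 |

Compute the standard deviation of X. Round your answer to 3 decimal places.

3.299

E[X] = (-8)(0.16) + (-7)(0.64) + (1)(0.2) = -5.56
E[X²] = (-8)²(0.16) + (-7)²(0.64) + (1)²(0.2) = 41.8
Var(X) = E[X²] − (E[X])² = 41.8 − (-5.56)² = 10.8864
sd(X) = √10.8864 ≈ 3.299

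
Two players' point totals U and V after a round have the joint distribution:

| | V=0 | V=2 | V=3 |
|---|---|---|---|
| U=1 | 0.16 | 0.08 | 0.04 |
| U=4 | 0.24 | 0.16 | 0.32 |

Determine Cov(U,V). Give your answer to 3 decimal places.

E[U] = 3.16,  E[V] = 1.56
E[UV] = 5.4
Cov(U,V) = E[UV] − E[U]E[V] = 5.4 − (3.16)(1.56) = 0.4704

0.470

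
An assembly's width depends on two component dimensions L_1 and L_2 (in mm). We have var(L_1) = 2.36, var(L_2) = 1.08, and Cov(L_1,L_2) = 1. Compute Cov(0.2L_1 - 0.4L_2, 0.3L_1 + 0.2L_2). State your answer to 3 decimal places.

-0.025

Cov(0.2L_1 - 0.4L_2, 0.3L_1 + 0.2L_2) = (0.2)(0.3)var(L_1) + (-0.4)(0.2)var(L_2) + [(0.2)(0.2) + (-0.4)(0.3)]Cov(L_1,L_2)
= 0.06·2.36 + -0.08·1.08 + -0.08·1 = -0.0248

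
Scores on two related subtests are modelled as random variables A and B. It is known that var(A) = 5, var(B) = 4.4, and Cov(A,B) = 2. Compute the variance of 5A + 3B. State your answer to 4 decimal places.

224.6000

var(5A + 3B) = (5)²·var(A) + (3)²·var(B) + 2·(5)·(3)·Cov(A,B)
= 25·5 + 9·4.4 + 30·2 = 224.6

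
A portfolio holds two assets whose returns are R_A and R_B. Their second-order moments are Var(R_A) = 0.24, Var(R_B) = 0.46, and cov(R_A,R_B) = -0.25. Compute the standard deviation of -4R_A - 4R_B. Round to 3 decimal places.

1.789

Var(-4R_A - 4R_B) = (-4)²·Var(R_A) + (-4)²·Var(R_B) + 2·(-4)·(-4)·cov(R_A,R_B)
= 16·0.24 + 16·0.46 + 32·-0.25 = 3.2
σ(-4R_A - 4R_B) = √3.2 ≈ 1.789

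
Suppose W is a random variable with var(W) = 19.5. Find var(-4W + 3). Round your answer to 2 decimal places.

312.00

var(-4W + 3) = (-4)²·var(W) = 16·19.5 = 312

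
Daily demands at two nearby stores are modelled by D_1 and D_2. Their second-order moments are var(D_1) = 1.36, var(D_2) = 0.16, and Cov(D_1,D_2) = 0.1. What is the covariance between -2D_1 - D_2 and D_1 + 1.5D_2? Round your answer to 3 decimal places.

Cov(-2D_1 - D_2, D_1 + 1.5D_2) = (-2)(1)var(D_1) + (-1)(1.5)var(D_2) + [(-2)(1.5) + (-1)(1)]Cov(D_1,D_2)
= -2·1.36 + -1.5·0.16 + -4·0.1 = -3.36

-3.360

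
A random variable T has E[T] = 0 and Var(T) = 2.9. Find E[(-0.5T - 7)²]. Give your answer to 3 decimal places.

E[-0.5T - 7] = -0.5·0 − 7 = -7
Var(-0.5T - 7) = (-0.5)²·2.9 = 0.725
E[(-0.5T - 7)²] = Var((-0.5T - 7)) + (E[(-0.5T - 7)])² = 0.725 + (-7)² = 49.725

49.725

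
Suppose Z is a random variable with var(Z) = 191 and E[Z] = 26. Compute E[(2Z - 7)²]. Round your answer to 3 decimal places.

2789.000

E[2Z - 7] = 2·26 − 7 = 45
var(2Z - 7) = (2)²·191 = 764
E[(2Z - 7)²] = var((2Z - 7)) + (E[(2Z - 7)])² = 764 + (45)² = 2789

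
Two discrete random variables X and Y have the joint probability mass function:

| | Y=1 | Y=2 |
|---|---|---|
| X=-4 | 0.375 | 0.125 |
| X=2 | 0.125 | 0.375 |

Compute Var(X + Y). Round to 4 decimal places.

E[X] = -1,  E[Y] = 1.5,  E[XY] = -0.75
Var(X) = 10 − (-1)² = 9;  Var(Y) = 2.5 − (1.5)² = 0.25
cov(X,Y) = -0.75 − (-1)(1.5) = 0.75
Var(X + Y) = (1)²·9 + (1)²·0.25 + 2·(1)·(1)·0.75 = 10.75

10.7500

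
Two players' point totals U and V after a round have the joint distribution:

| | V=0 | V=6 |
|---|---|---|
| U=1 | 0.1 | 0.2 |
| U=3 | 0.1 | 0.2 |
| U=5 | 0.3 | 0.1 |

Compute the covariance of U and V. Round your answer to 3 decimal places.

-1.800

E[U] = 3.2,  E[V] = 3
E[UV] = 7.8
Cov(U,V) = E[UV] − E[U]E[V] = 7.8 − (3.2)(3) = -1.8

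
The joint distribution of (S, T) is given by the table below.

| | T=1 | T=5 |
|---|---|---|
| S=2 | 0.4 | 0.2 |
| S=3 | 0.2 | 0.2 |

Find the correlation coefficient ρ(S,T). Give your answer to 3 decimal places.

E[S] = 2.4,  E[T] = 2.6
E[ST] = 6.4
Cov(S,T) = E[ST] − E[S]E[T] = 6.4 − (2.4)(2.6) = 0.16
V(S) = 0.24,  V(T) = 3.84
ρ = 0.16 / √(0.24·3.84) ≈ 0.167

0.167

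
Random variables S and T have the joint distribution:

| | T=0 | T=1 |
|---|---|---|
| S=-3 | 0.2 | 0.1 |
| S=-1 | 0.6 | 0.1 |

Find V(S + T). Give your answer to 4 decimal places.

0.8400

E[S] = -1.6,  E[T] = 0.2,  E[ST] = -0.4
V(S) = 3.4 − (-1.6)² = 0.84;  V(T) = 0.2 − (0.2)² = 0.16
cov(S,T) = -0.4 − (-1.6)(0.2) = -0.08
V(S + T) = (1)²·0.84 + (1)²·0.16 + 2·(1)·(1)·-0.08 = 0.84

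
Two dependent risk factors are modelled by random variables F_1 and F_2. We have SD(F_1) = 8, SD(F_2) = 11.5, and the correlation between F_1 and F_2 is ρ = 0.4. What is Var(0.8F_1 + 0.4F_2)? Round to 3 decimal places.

85.672

Var(F_1) = (8)² = 64;  Var(F_2) = (11.5)² = 132.25
Cov(F_1,F_2) = ρ·SD(F_1)·SD(F_2) = 0.4·8·11.5 = 36.8
Var(0.8F_1 + 0.4F_2) = (0.8)²·Var(F_1) + (0.4)²·Var(F_2) + 2·(0.8)·(0.4)·Cov(F_1,F_2)
= 0.64·64 + 0.16·132.25 + 0.64·36.8 = 85.672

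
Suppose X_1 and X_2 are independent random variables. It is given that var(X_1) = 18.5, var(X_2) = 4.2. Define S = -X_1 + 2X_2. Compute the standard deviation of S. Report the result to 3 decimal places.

By independence, var(S) = (-1)²var(X_1) + (2)²var(X_2)
= (-1)²·18.5 + (2)²·4.2 = 35.3
SD(S) = √35.3 ≈ 5.941

5.941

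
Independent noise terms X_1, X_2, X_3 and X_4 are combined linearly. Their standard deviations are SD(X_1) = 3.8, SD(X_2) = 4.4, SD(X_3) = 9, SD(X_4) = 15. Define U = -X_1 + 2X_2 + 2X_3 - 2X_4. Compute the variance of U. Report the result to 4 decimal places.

Var(X_1) = 14.44, Var(X_2) = 19.36, Var(X_3) = 81, Var(X_4) = 225
By independence, Var(U) = (-1)²Var(X_1) + (2)²Var(X_2) + (2)²Var(X_3) + (-2)²Var(X_4)
= (-1)²·14.44 + (2)²·19.36 + (2)²·81 + (-2)²·225 = 1315.88

1315.8800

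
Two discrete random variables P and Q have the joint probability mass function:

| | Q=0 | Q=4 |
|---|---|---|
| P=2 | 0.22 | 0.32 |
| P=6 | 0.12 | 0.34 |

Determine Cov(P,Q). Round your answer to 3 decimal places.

E[P] = 3.84,  E[Q] = 2.64
E[PQ] = 10.72
Cov(P,Q) = E[PQ] − E[P]E[Q] = 10.72 − (3.84)(2.64) = 0.5824

0.582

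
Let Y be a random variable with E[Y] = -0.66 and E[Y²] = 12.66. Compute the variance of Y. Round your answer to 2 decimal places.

var(Y) = 12.66 − (-0.66)² = 12.2244

12.22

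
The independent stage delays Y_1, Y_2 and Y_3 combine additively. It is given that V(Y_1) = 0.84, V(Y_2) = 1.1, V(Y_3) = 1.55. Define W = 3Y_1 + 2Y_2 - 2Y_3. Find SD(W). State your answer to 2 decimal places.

4.26

By independence, V(W) = (3)²V(Y_1) + (2)²V(Y_2) + (-2)²V(Y_3)
= (3)²·0.84 + (2)²·1.1 + (-2)²·1.55 = 18.16
SD(W) = √18.16 ≈ 4.26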